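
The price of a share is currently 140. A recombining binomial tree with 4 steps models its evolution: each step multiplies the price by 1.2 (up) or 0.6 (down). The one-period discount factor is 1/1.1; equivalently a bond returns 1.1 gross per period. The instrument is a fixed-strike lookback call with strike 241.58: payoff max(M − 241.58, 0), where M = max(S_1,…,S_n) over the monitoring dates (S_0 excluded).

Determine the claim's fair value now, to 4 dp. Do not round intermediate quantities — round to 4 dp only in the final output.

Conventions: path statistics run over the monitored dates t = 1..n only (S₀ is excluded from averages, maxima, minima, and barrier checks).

No-arbitrage gives p* = (R−d)/(u−d) = 0.8333: enumerate every path, weight its payoff by its p*-probability, and discount by R^4.
Enumerate all 2^4 = 16 price paths (U = up ×1.2, D = down ×0.6); each path with k up-moves has probability p*^k·(1−p*)^(4−k).
DDDD: M=84.0000, payoff=0.0000, prob=0.000772
UDDD: M=168.0000, payoff=0.0000, prob=0.003858
DUDD: M=100.8000, payoff=0.0000, prob=0.003858
UUDD: M=201.6000, payoff=0.0000, prob=0.019290
DDUD: M=84.0000, payoff=0.0000, prob=0.003858
UDUD: M=168.0000, payoff=0.0000, prob=0.019290
DUUD: M=120.9600, payoff=0.0000, prob=0.019290
UUUD: M=241.9200, payoff=0.3400, prob=0.096451
DDDU: M=84.0000, payoff=0.0000, prob=0.003858
UDDU: M=168.0000, payoff=0.0000, prob=0.019290
DUDU: M=100.8000, payoff=0.0000, prob=0.019290
UUDU: M=201.6000, payoff=0.0000, prob=0.096451
DDUU: M=84.0000, payoff=0.0000, prob=0.019290
UDUU: M=168.0000, payoff=0.0000, prob=0.096451
DUUU: M=145.1520, payoff=0.0000, prob=0.096451
UUUU: M=290.3040, payoff=48.7240, prob=0.482253
Price = Σ prob·payoff / R^4 = 23.530093 / 1.464100 = 16.0714

price = 16.0714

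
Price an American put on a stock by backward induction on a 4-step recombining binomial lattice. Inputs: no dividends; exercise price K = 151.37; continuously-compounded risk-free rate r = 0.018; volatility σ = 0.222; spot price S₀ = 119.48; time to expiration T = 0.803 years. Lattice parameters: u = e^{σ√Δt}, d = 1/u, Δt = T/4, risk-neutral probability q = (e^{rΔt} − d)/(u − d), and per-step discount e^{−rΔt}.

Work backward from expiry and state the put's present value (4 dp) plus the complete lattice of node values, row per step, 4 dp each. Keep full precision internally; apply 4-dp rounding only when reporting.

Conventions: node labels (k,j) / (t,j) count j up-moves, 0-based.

Δt=0.20075, u=1.10458, d=0.90532, q=0.49332, disc=e^(-rΔt)=0.99639
k=4 terminal: V=max(K-S,0) → 71.1094 53.4438 31.8900 5.5922 0.0000
k=3: j=0 S=88.6545 intr=62.7155 cont=62.1695 V=62.7155[EX]; j=1 S=108.1676 intr=43.2024 cont=42.6564 V=43.2024[EX]; j=2 S=131.9755 intr=19.3945 cont=18.8485 V=19.3945[EX]; j=3 S=161.0236 intr=0.0000 cont=2.8232 V=2.8232[hold]
k=2: j=0 S=97.9262 intr=53.4438 cont=52.8978 V=53.4438[EX]; j=1 S=119.4800 intr=31.8900 cont=31.3440 V=31.8900[EX]; j=2 S=145.7778 intr=5.5922 cont=11.1791 V=11.1791[hold]
k=1: j=0 S=108.1676 intr=43.2024 cont=42.6564 V=43.2024[EX]; j=1 S=131.9755 intr=19.3945 cont=21.5947 V=21.5947[hold]
k=0: j=0 S=119.4800 intr=31.8900 cont=32.4255 V=32.4255[hold]

price = 32.4255
tree:
32.4255
43.2024 21.5947
53.4438 31.8900 11.1791
62.7155 43.2024 19.3945 2.8232
71.1094 53.4438 31.8900 5.5922 0.0000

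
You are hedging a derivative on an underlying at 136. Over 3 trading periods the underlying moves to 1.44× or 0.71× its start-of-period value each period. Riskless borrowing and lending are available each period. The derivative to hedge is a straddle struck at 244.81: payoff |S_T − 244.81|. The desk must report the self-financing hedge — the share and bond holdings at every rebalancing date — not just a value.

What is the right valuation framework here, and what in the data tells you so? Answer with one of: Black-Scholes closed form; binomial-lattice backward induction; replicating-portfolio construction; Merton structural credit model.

framework: replicating-portfolio construction

Key observation: the deliverable is the dynamic trading strategy on the 3-step tree (spot 136, moves 1.44 and 0.71), so the valuation must go through the node-by-node replicating-portfolio solve.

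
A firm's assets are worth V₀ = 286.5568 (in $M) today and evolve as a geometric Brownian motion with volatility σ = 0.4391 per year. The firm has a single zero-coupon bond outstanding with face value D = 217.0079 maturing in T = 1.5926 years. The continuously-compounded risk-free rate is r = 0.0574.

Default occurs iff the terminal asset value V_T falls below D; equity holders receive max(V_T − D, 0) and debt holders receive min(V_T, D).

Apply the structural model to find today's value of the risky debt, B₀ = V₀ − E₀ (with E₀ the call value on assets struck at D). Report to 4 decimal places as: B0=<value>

Apply the equity-as-call identities (strike 217.0079, horizon 1.5926 years):
d₁ = [ln(V₀/D) + (r + σ²/2)T] / (σ√T)
   = [ln(286.5568/217.0079) + (0.0574 + 0.5·0.4391²)·1.5926] / (0.4391·√1.5926)
   = [0.278003 + 0.244949] / 0.554137 = 0.943724
d₂ = d₁ − σ√T = 0.943724 − 0.554137 = 0.389587
N(d₁) = 0.827345,  N(d₂) = 0.651579,  e^(−rT) = 0.912639
E₀ = V₀·N(d₁) − D·e^(−rT)·N(d₂)
   = 286.5568·0.827345 − 217.0079·0.912639·0.651579 = 108.036107
B₀ = V₀ − E₀ = 286.5568 − 108.036107 = 178.520693

B0=178.5207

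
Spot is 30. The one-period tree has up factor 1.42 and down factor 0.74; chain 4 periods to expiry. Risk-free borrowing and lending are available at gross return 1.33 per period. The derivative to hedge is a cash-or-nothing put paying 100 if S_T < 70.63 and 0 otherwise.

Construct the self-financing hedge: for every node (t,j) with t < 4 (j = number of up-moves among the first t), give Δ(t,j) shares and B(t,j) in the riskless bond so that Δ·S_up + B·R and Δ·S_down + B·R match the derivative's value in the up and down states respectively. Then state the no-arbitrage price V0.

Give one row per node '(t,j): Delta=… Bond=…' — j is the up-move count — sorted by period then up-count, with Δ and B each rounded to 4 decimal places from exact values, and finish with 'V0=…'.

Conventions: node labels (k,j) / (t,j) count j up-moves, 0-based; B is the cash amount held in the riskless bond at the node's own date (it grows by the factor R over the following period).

The replicating-portfolio and risk-neutral prices coincide; use p* = (1.33−0.74)/(1.42−0.74) = 0.8676 for the latter.
At maturity the claim pays: V(4,0)=100.0000, V(4,1)=100.0000, V(4,2)=100.0000, V(4,3)=100.0000, V(4,4)=0.0000
(3,0): S=12.1567. Δ = (V_up−V_dn)/(S_up−S_dn) = (100.0000−100.0000)/(17.2625−8.9960) = 0.0000. V = [p*·100.0000 + (1−p*)·100.0000]/1.33 = 75.1880. B = V − Δ·S = 75.1880.
(3,1): S=23.3278. Δ = (V_up−V_dn)/(S_up−S_dn) = (100.0000−100.0000)/(33.1254−17.2625) = 0.0000. V = [p*·100.0000 + (1−p*)·100.0000]/1.33 = 75.1880. B = V − Δ·S = 75.1880.
(3,2): S=44.7641. Δ = (V_up−V_dn)/(S_up−S_dn) = (100.0000−100.0000)/(63.5650−33.1254) = 0.0000. V = [p*·100.0000 + (1−p*)·100.0000]/1.33 = 75.1880. B = V − Δ·S = 75.1880.
(3,3): S=85.8986. Δ = (V_up−V_dn)/(S_up−S_dn) = (0.0000−100.0000)/(121.9761−63.5650) = -1.7120. V = [p*·0.0000 + (1−p*)·100.0000]/1.33 = 9.9513. B = V − Δ·S = 157.0102.
(2,0): S=16.4280. Δ = (V_up−V_dn)/(S_up−S_dn) = (75.1880−75.1880)/(23.3278−12.1567) = 0.0000. V = [p*·75.1880 + (1−p*)·75.1880]/1.33 = 56.5323. B = V − Δ·S = 56.5323.
(2,1): S=31.5240. Δ = (V_up−V_dn)/(S_up−S_dn) = (75.1880−75.1880)/(44.7641−23.3278) = 0.0000. V = [p*·75.1880 + (1−p*)·75.1880]/1.33 = 56.5323. B = V − Δ·S = 56.5323.
(2,2): S=60.4920. Δ = (V_up−V_dn)/(S_up−S_dn) = (9.9513−75.1880)/(85.8986−44.7641) = -1.5859. V = [p*·9.9513 + (1−p*)·75.1880]/1.33 = 13.9741. B = V − Δ·S = 109.9103.
(1,0): S=22.2000. Δ = (V_up−V_dn)/(S_up−S_dn) = (56.5323−56.5323)/(31.5240−16.4280) = 0.0000. V = [p*·56.5323 + (1−p*)·56.5323]/1.33 = 42.5055. B = V − Δ·S = 42.5055.
(1,1): S=42.6000. Δ = (V_up−V_dn)/(S_up−S_dn) = (13.9741−56.5323)/(60.4920−31.5240) = -1.4691. V = [p*·13.9741 + (1−p*)·56.5323]/1.33 = 14.7420. B = V − Δ·S = 77.3275.
(0,0): S=30.0000. Δ = (V_up−V_dn)/(S_up−S_dn) = (14.7420−42.5055)/(42.6000−22.2000) = -1.3610. V = [p*·14.7420 + (1−p*)·42.5055]/1.33 = 13.8470. B = V − Δ·S = 54.6757.
Sanity check at the root: Δ(0,0)·S0 + B(0,0) reproduces V0 = 13.8470.

(0,0): Delta=-1.3610 Bond=54.6757
(1,0): Delta=0.0000 Bond=42.5055
(1,1): Delta=-1.4691 Bond=77.3275
(2,0): Delta=0.0000 Bond=56.5323
(2,1): Delta=0.0000 Bond=56.5323
(2,2): Delta=-1.5859 Bond=109.9103
(3,0): Delta=0.0000 Bond=75.1880
(3,1): Delta=0.0000 Bond=75.1880
(3,2): Delta=0.0000 Bond=75.1880
(3,3): Delta=-1.7120 Bond=157.0102
V0=13.8470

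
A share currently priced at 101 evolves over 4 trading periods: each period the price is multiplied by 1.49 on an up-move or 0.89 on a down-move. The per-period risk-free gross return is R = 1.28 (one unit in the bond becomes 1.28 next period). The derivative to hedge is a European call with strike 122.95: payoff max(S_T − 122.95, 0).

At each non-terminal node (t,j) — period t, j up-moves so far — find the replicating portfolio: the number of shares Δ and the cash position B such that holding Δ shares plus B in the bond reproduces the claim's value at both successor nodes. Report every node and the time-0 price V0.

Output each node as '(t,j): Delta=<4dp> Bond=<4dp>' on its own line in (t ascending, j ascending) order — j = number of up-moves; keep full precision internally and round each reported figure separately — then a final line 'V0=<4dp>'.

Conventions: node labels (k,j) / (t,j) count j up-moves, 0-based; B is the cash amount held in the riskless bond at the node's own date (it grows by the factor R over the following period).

(0,0): Delta=0.9539 Bond=-40.1130
(1,0): Delta=0.8540 Bond=-42.3618
(1,1): Delta=0.9860 Bond=-56.1816
(2,0): Delta=0.5783 Bond=-32.1679
(2,1): Delta=0.9426 Bond=-66.0990
(2,2): Delta=1.0000 Bond=-75.0427
(3,0): Delta=0.0000 Bond=0.0000
(3,1): Delta=0.7643 Bond=-63.3461
(3,2): Delta=1.0000 Bond=-96.0547
(3,3): Delta=1.0000 Bond=-96.0547
V0=56.2307

Under the risk-neutral measure, an up-move has probability p* = (R−d)/(u−d) = 0.6500 and values discount at R = 1.28.
Terminal payoffs: V(4,0)=0.0000, V(4,1)=0.0000, V(4,2)=54.6627, V(4,3)=174.4015, V(4,4)=374.8632
(3,0): S=71.2019. Δ = (V_up−V_dn)/(S_up−S_dn) = (0.0000−0.0000)/(106.0908−63.3697) = 0.0000. V = [p*·0.0000 + (1−p*)·0.0000]/1.28 = 0.0000. B = V − Δ·S = 0.0000.
(3,1): S=119.2031. Δ = (V_up−V_dn)/(S_up−S_dn) = (54.6627−0.0000)/(177.6127−106.0908) = 0.7643. V = [p*·54.6627 + (1−p*)·0.0000]/1.28 = 27.7584. B = V − Δ·S = -63.3461.
(3,2): S=199.5648. Δ = (V_up−V_dn)/(S_up−S_dn) = (174.4015−54.6627)/(297.3515−177.6127) = 1.0000. V = [p*·174.4015 + (1−p*)·54.6627]/1.28 = 103.5101. B = V − Δ·S = -96.0547.
(3,3): S=334.1028. Δ = (V_up−V_dn)/(S_up−S_dn) = (374.8632−174.4015)/(497.8132−297.3515) = 1.0000. V = [p*·374.8632 + (1−p*)·174.4015]/1.28 = 238.0482. B = V − Δ·S = -96.0547.
(2,0): S=80.0021. Δ = (V_up−V_dn)/(S_up−S_dn) = (27.7584−0.0000)/(119.2031−71.2019) = 0.5783. V = [p*·27.7584 + (1−p*)·0.0000]/1.28 = 14.0961. B = V − Δ·S = -32.1679.
(2,1): S=133.9361. Δ = (V_up−V_dn)/(S_up−S_dn) = (103.5101−27.7584)/(199.5648−119.2031) = 0.9426. V = [p*·103.5101 + (1−p*)·27.7584]/1.28 = 60.1539. B = V − Δ·S = -66.0990.
(2,2): S=224.2301. Δ = (V_up−V_dn)/(S_up−S_dn) = (238.0482−103.5101)/(334.1028−199.5648) = 1.0000. V = [p*·238.0482 + (1−p*)·103.5101]/1.28 = 149.1874. B = V − Δ·S = -75.0427.
(1,0): S=89.8900. Δ = (V_up−V_dn)/(S_up−S_dn) = (60.1539−14.0961)/(133.9361−80.0021) = 0.8540. V = [p*·60.1539 + (1−p*)·14.0961]/1.28 = 34.4013. B = V − Δ·S = -42.3618.
(1,1): S=150.4900. Δ = (V_up−V_dn)/(S_up−S_dn) = (149.1874−60.1539)/(224.2301−133.9361) = 0.9860. V = [p*·149.1874 + (1−p*)·60.1539]/1.28 = 92.2075. B = V − Δ·S = -56.1816.
(0,0): S=101.0000. Δ = (V_up−V_dn)/(S_up−S_dn) = (92.2075−34.4013)/(150.4900−89.8900) = 0.9539. V = [p*·92.2075 + (1−p*)·34.4013]/1.28 = 56.2307. B = V − Δ·S = -40.1130.
As a check, the time-0 holding Δ(0,0)·S0 + B(0,0) comes to 56.2307 — exactly V0.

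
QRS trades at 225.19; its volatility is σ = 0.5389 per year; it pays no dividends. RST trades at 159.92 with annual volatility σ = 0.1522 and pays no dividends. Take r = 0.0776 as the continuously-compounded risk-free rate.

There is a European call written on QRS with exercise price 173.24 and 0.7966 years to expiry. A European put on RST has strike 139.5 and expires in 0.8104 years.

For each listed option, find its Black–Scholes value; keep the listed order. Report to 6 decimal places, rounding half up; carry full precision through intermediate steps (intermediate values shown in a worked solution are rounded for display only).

price(QRS call K=173.24) = 75.869316
price(RST put K=139.5) = 0.640901

[QRS call K=173.24]
σ√T = 0.5389·√0.7966 = 0.480981
d₁ = (ln(S/K) + (r+σ²/2)T) / (σ√T) = (ln(225.19/173.24) + (0.0776+0.5389²/2)·0.7966) / 0.480981 = (0.262267 + 0.177488) / 0.480981 = 0.914285
d₂ = d₁ − σ√T = 0.914285 − 0.480981 = 0.433304
e^{−rT} = 0.940056
N(d₁) = 0.819717,  N(d₂) = 0.667603
price = S·N(d₁) − K·e^{−rT}·N(d₂) = 184.591969 − 108.722653 = 75.869316
[RST put K=139.5]
σ√T = 0.1522·√0.8104 = 0.137014
d₁ = (ln(S/K) + (r+σ²/2)T) / (σ√T) = (ln(159.92/139.5) + (0.0776+0.1522²/2)·0.8104) / 0.137014 = (0.136609 + 0.072273) / 0.137014 = 1.524536
d₂ = d₁ − σ√T = 1.524536 − 0.137014 = 1.387522
e^{−rT} = 0.939050
N(−d₁) = 0.063687,  N(−d₂) = 0.082641
price = K·e^{−rT}·N(−d₂) − S·N(−d₁) = 10.825792 − 10.184891 = 0.640901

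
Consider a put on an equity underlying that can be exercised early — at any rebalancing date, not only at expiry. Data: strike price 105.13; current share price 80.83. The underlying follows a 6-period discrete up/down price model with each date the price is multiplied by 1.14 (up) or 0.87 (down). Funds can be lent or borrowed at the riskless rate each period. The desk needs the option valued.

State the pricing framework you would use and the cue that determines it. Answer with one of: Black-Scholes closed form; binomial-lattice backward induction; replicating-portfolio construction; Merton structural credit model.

framework: binomial-lattice backward induction

Key observation: with exercise allowed before expiry on a discrete up/down model (6 steps from spot 80.83), the strike-105.13 put's value must be rolled back through the tree testing early exercise at each node.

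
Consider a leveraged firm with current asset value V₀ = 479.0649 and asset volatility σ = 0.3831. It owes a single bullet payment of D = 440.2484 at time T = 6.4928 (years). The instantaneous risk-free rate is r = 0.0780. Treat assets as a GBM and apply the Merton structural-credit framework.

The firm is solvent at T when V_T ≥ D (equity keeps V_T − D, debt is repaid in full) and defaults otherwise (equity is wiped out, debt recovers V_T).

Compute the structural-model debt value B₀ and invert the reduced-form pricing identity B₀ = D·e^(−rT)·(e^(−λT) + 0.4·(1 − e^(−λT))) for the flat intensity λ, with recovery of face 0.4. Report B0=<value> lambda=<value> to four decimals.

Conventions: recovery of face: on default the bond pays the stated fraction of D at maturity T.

Work the structural quantities from V₀ = 479.0649 against face 440.2484:
d₁ = [ln(V₀/D) + (r + σ²/2)T] / (σ√T)
   = [ln(479.0649/440.2484) + (0.0780 + 0.5·0.3831²)·6.4928] / (0.3831·√6.4928)
   = [0.084497 + 0.982898] / 0.976176 = 1.093445
d₂ = d₁ − σ√T = 1.093445 − 0.976176 = 0.117269
N(d₁) = 0.862901,  N(d₂) = 0.546677,  e^(−rT) = 0.602638
E₀ = V₀·N(d₁) − D·e^(−rT)·N(d₂)
   = 479.0649·0.862901 − 440.2484·0.602638·0.546677 = 268.346467
B₀ = V₀ − E₀ = 479.0649 − 268.346467 = 210.718433
e^(−λT) = (B₀·e^(rT)/D − 0.4)/(1 − 0.4) = (210.7184·1.659371/440.2484 − 0.4)/0.6 = 0.65705545
λ = −ln(0.65705545)/6.4928 = 0.064685

B0=210.7184 lambda=0.0647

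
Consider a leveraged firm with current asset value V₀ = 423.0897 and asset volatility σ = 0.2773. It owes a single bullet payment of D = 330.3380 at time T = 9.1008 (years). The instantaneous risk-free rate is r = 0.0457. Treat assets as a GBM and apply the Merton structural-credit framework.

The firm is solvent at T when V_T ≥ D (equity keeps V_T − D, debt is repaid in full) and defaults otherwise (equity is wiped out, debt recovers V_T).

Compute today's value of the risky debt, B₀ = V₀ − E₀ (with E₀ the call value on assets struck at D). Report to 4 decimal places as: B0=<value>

B0=188.5676

Work the structural quantities from V₀ = 423.0897 against face 330.3380:
d₁ = [ln(V₀/D) + (r + σ²/2)T] / (σ√T)
   = [ln(423.0897/330.3380) + (0.0457 + 0.5·0.2773²)·9.1008] / (0.2773·√9.1008)
   = [0.247468 + 0.765811] / 0.836546 = 1.211265
d₂ = d₁ − σ√T = 1.211265 − 0.836546 = 0.374720
N(d₁) = 0.887103,  N(d₂) = 0.646065,  e^(−rT) = 0.659742
E₀ = V₀·N(d₁) − D·e^(−rT)·N(d₂)
   = 423.0897·0.887103 − 330.3380·0.659742·0.646065 = 234.522086
B₀ = V₀ − E₀ = 423.0897 − 234.522086 = 188.567614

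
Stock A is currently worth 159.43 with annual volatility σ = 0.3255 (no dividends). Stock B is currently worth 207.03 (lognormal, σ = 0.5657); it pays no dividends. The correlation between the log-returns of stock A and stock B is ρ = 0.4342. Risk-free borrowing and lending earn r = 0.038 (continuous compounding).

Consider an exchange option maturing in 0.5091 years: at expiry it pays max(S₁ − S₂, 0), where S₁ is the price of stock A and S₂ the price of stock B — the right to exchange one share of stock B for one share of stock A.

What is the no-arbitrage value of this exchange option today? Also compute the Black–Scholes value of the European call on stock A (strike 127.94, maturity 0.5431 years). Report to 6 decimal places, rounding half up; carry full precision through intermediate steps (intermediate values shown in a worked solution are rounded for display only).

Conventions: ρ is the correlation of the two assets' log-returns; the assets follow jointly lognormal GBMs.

exchange price = 9.305169
price(stock A call K=127.94) = 36.897610

σ_eff = √(σ₁² + σ₂² − 2ρσ₁σ₂) = √(0.3255² + 0.5657² − 2·0.4342·0.3255·0.5657) = 0.515814
d₁ = (ln(S₁/S₂) + (q₂ − q₁ + σ_eff²/2)T) / (σ_eff√T) = (ln(159.43/207.03) + (0.0 − 0.0 + 0.133032)·0.5091) / 0.368039 = -0.525847
d₂ = d₁ − σ_eff√T = -0.525847 − 0.368039 = -0.893886
N(d₁) = 0.299497,  N(d₂) = 0.185691
V = S₁·e^{−q₁T}·N(d₁) − S₂·e^{−q₂T}·N(d₂) = 47.748868 − 38.443699 = 9.305169
[vanilla: stock A call K=127.94]
σ√T = 0.3255·√0.5431 = 0.239878
d₁ = (ln(S/K) + (r+σ²/2)T) / (σ√T) = (ln(159.43/127.94) + (0.038+0.3255²/2)·0.5431) / 0.239878 = (0.220044 + 0.049409) / 0.239878 = 1.123287
d₂ = d₁ − σ√T = 1.123287 − 0.239878 = 0.883409
e^{−rT} = 0.979574
N(d₁) = 0.869342,  N(d₂) = 0.811492
price = S·N(d₁) − K·e^{−rT}·N(d₂) = 138.599226 − 101.701616 = 36.897610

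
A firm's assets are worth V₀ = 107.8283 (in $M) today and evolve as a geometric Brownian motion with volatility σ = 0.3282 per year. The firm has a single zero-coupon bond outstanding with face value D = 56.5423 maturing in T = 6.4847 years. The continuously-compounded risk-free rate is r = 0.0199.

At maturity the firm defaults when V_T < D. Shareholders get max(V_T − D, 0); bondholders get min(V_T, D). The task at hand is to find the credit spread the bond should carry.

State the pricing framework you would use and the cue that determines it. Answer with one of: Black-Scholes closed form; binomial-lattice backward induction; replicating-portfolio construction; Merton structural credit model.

Key observation: assets follow a GBM and default happens iff V_T < 56.5423; valuing claims on that split (equity as a call, risky debt as the residual) is the structural model's definition.

framework: Merton structural credit model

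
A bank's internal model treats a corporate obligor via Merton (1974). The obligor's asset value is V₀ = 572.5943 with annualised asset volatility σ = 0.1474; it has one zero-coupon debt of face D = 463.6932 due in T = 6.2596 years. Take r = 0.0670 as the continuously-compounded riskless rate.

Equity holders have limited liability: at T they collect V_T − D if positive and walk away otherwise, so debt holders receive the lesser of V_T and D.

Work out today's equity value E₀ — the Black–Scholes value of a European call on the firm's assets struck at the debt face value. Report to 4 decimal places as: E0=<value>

Work the structural quantities from V₀ = 572.5943 against face 463.6932:
d₁ = [ln(V₀/D) + (r + σ²/2)T] / (σ√T)
   = [ln(572.5943/463.6932) + (0.0670 + 0.5·0.1474²)·6.2596] / (0.1474·√6.2596)
   = [0.210954 + 0.487394] / 0.368783 = 1.893656
d₂ = d₁ − σ√T = 1.893656 − 0.368783 = 1.524873
N(d₁) = 0.970865,  N(d₂) = 0.936355,  e^(−rT) = 0.657446
E₀ = V₀·N(d₁) − D·e^(−rT)·N(d₂)
   = 572.5943·0.970865 − 463.6932·0.657446·0.936355 = 270.460986

E0=270.4610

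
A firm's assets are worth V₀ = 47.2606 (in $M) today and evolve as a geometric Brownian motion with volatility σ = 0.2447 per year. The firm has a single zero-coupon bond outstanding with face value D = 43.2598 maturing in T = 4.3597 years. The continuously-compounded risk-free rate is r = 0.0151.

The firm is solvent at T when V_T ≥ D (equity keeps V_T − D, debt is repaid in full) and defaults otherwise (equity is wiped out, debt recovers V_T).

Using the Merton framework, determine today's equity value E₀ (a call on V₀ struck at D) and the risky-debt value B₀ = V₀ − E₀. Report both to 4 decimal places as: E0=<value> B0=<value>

Equity is a call on the firm's assets struck at D = 43.2598:
d₁ = [ln(V₀/D) + (r + σ²/2)T] / (σ√T)
   = [ln(47.2606/43.2598) + (0.0151 + 0.5·0.2447²)·4.3597] / (0.2447·√4.3597)
   = [0.088453 + 0.196357] / 0.510931 = 0.557433
d₂ = d₁ − σ√T = 0.557433 − 0.510931 = 0.046502
N(d₁) = 0.711384,  N(d₂) = 0.518545,  e^(−rT) = 0.936289
E₀ = V₀·N(d₁) − D·e^(−rT)·N(d₂)
   = 47.2606·0.711384 − 43.2598·0.936289·0.518545 = 12.617477
B₀ = V₀ − E₀ = 47.2606 − 12.617477 = 34.643123

E0=12.6175 B0=34.6431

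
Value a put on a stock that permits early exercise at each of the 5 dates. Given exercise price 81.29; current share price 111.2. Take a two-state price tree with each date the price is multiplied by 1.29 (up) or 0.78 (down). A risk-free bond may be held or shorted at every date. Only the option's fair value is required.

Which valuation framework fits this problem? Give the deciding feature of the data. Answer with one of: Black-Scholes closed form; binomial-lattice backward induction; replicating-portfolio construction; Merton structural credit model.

Key observation: the put (strike 81.29 on spot 111.2) is American-style on a 5-step discrete price model, so the early-exercise decision at every node requires stepwise backward valuation — a closed form cannot price the exercise right.

framework: binomial-lattice backward induction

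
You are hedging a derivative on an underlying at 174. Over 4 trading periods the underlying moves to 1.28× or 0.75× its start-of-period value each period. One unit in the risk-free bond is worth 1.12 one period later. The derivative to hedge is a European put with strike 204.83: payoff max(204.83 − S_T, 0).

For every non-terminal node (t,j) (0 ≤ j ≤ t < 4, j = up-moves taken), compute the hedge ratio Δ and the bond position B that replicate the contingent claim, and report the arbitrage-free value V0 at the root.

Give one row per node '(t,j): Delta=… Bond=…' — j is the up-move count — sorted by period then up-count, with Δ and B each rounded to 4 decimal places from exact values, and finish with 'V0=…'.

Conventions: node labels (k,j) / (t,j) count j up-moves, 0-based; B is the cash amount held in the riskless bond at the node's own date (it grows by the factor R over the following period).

(0,0): Delta=-0.2576 Bond=58.5548
(1,0): Delta=-0.6133 Bond=111.9971
(1,1): Delta=-0.1675 Bond=45.5098
(2,0): Delta=-1.0000 Bond=163.2892
(2,1): Delta=-0.5153 Bond=109.0681
(2,2): Delta=-0.0793 Bond=25.8479
(3,0): Delta=-1.0000 Bond=182.8839
(3,1): Delta=-1.0000 Bond=182.8839
(3,2): Delta=-0.3924 Bond=95.8956
(3,3): Delta=0.0000 Bond=0.0000
V0=13.7357

Under the risk-neutral measure, an up-move has probability p* = (R−d)/(u−d) = 0.6981 and values discount at R = 1.12.
Payoffs at expiry: V(4,0)=149.7753, V(4,1)=110.8700, V(4,2)=44.4716, V(4,3)=0.0000, V(4,4)=0.0000
  t=3,j=0: stock 73.4062 → up 93.9600 (V=110.8700), down 55.0547 (V=149.7753). Price 109.4777; hedge Δ=-1.0000, bond B=182.8839.
  t=3,j=1: stock 125.2800 → up 160.3584 (V=44.4716), down 93.9600 (V=110.8700). Price 57.6039; hedge Δ=-1.0000, bond B=182.8839.
  t=3,j=2: stock 213.8112 → up 273.6783 (V=0.0000), down 160.3584 (V=44.4716). Price 11.9870; hedge Δ=-0.3924, bond B=95.8956.
  t=3,j=3: stock 364.9044 → up 467.0777 (V=0.0000), down 273.6783 (V=0.0000). Price 0.0000; hedge Δ=0.0000, bond B=0.0000.
  t=2,j=0: stock 97.8750 → up 125.2800 (V=57.6039), down 73.4062 (V=109.4777). Price 65.4142; hedge Δ=-1.0000, bond B=163.2892.
  t=2,j=1: stock 167.0400 → up 213.8112 (V=11.9870), down 125.2800 (V=57.6039). Price 22.9983; hedge Δ=-0.5153, bond B=109.0681.
  t=2,j=2: stock 285.0816 → up 364.9044 (V=0.0000), down 213.8112 (V=11.9870). Price 3.2310; hedge Δ=-0.0793, bond B=25.8479.
  t=1,j=0: stock 130.5000 → up 167.0400 (V=22.9983), down 97.8750 (V=65.4142). Price 31.9671; hedge Δ=-0.6133, bond B=111.9971.
  t=1,j=1: stock 222.7200 → up 285.0816 (V=3.2310), down 167.0400 (V=22.9983). Price 8.2129; hedge Δ=-0.1675, bond B=45.5098.
  t=0,j=0: stock 174.0000 → up 222.7200 (V=8.2129), down 130.5000 (V=31.9671). Price 13.7357; hedge Δ=-0.2576, bond B=58.5548.
Sanity check at the root: Δ(0,0)·S0 + B(0,0) reproduces V0 = 13.7357.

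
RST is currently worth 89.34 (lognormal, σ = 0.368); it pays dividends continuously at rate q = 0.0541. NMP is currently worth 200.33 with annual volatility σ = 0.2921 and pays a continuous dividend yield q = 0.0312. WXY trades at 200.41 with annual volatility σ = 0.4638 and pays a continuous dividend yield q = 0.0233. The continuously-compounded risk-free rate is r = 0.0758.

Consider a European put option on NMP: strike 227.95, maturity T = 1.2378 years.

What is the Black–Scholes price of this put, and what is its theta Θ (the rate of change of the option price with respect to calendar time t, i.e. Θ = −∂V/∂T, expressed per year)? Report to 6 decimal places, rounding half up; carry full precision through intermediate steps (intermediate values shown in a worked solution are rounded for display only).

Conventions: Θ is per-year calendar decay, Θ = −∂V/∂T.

price = 33.890833
Θ = -2.982517

σ√T = 0.2921·√1.2378 = 0.324980
d₁ = (ln(S/K) + (r−q+σ²/2)T) / (σ√T) = (ln(200.33/227.95) + (0.0758−0.0312+0.2921²/2)·1.2378) / 0.324980 = (-0.129160 + 0.108012) / 0.324980 = -0.065076
d₂ = d₁ − σ√T = -0.065076 − 0.324980 = -0.390056
e^{−rT} = 0.910442
e^{−qT} = 0.962117
N(−d₁) = 0.525943,  N(−d₂) = 0.651752
Put price V = K·e^{−rT}·N(−d₂) − S·e^{−qT}·N(−d₁) = 135.261588 − 101.370755 = 33.890833
φ(d₁) = (1/√(2π))·e^{−d₁²/2} = 0.398098
Θ = −S·e^{−qT}·φ(d₁)·σ/(2√T) − q·S·e^{−qT}·N(−d₁) + r·K·e^{−rT}·N(−d₂) = −10.072577 − 3.162768 + 10.252828 = -2.982517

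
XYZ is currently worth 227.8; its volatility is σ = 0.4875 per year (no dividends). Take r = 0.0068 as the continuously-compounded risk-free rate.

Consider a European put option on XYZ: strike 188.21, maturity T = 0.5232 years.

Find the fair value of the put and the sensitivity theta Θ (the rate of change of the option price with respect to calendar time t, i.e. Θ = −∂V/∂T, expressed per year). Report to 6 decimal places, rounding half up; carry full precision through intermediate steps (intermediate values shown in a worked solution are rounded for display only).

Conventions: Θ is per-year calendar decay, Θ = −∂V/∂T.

price = 13.184184
Θ = -23.048031

σ√T = 0.4875·√0.5232 = 0.352621
d₁ = (ln(S/K) + (r+σ²/2)T) / (σ√T) = (ln(227.8/188.21) + (0.0068+0.4875²/2)·0.5232) / 0.352621 = (0.190910 + 0.065729) / 0.352621 = 0.727802
d₂ = d₁ − σ√T = 0.727802 − 0.352621 = 0.375180
e^{−rT} = 0.996449
N(−d₁) = 0.233368,  N(−d₂) = 0.353763
Put price V = K·e^{−rT}·N(−d₂) − S·N(−d₁) = 66.345304 − 53.161119 = 13.184184
φ(d₁) = (1/√(2π))·e^{−d₁²/2} = 0.306118
Θ = −S·φ(d₁)·σ/(2√T) + r·K·e^{−rT}·N(−d₂) = −23.499179 + 0.451148 = -23.048031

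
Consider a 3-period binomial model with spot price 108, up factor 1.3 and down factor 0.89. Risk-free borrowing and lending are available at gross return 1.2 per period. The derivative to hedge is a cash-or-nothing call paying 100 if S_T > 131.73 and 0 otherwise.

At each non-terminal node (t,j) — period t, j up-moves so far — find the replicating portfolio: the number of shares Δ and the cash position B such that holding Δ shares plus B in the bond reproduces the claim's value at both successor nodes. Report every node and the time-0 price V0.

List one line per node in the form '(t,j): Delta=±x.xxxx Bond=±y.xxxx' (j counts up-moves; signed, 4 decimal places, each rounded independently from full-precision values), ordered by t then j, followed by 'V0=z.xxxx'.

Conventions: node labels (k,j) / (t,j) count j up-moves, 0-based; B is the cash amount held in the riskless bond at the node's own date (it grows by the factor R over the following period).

(0,0): Delta=0.5784 Bond=-13.2490
(1,0): Delta=1.5988 Bond=-113.9781
(1,1): Delta=0.3531 Bond=15.7396
(2,0): Delta=0.0000 Bond=0.0000
(2,1): Delta=1.9519 Bond=-180.8943
(2,2): Delta=0.0000 Bond=83.3333
V0=49.2218

Since d<R<u, set p* = (R−d)/(u−d) = 0.7561; price each node as the discounted p*-expectation of its children.
Payoffs at expiry: V(3,0)=0.0000, V(3,1)=0.0000, V(3,2)=100.0000, V(3,3)=100.0000
Node (2,0) S=85.5468: V=(p*·0.0000+(1−p*)·0.0000)/1.2=0.0000; Δ=(0.0000−0.0000)/(111.2108−76.1367)=0.0000; B=V−Δ·S=0.0000
Node (2,1) S=124.9560: V=(p*·100.0000+(1−p*)·0.0000)/1.2=63.0081; Δ=(100.0000−0.0000)/(162.4428−111.2108)=1.9519; B=V−Δ·S=-180.8943
Node (2,2) S=182.5200: V=(p*·100.0000+(1−p*)·100.0000)/1.2=83.3333; Δ=(100.0000−100.0000)/(237.2760−162.4428)=0.0000; B=V−Δ·S=83.3333
Node (1,0) S=96.1200: V=(p*·63.0081+(1−p*)·0.0000)/1.2=39.7002; Δ=(63.0081−0.0000)/(124.9560−85.5468)=1.5988; B=V−Δ·S=-113.9781
Node (1,1) S=140.4000: V=(p*·83.3333+(1−p*)·63.0081)/1.2=65.3133; Δ=(83.3333−63.0081)/(182.5200−124.9560)=0.3531; B=V−Δ·S=15.7396
Node (0,0) S=108.0000: V=(p*·65.3133+(1−p*)·39.7002)/1.2=49.2218; Δ=(65.3133−39.7002)/(140.4000−96.1200)=0.5784; B=V−Δ·S=-13.2490
Check: Δ(0,0)·S0 + B(0,0) = 49.2218 = V0.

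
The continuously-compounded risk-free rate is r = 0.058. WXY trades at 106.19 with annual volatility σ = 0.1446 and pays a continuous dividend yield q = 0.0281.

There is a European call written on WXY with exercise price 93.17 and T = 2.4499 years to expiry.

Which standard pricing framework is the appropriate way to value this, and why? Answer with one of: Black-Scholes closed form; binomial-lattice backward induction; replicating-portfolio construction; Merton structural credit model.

Key observation: a European-exercise option on WXY struck at 93.17 — a GBM underlying with constant parameters — admits an analytic price: the data contain no early exercise, no discrete tree, no debt structure.

framework: Black-Scholes closed form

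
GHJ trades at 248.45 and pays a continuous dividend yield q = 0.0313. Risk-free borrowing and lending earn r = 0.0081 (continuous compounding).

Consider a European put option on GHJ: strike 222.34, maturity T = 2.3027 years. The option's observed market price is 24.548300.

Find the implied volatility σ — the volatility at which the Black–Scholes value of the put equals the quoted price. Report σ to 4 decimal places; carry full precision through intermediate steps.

sigma = 0.2260

At σ = 0.2260 the Black–Scholes value reproduces the quote:
σ√T = 0.226·√2.3027 = 0.342947
d₁ = (ln(S/K) + (r−q+σ²/2)T) / (σ√T) = (ln(248.45/222.34) + (0.0081−0.0313+0.226²/2)·2.3027) / 0.342947 = (0.111034 + 0.005384) / 0.342947 = 0.339462
d₂ = d₁ − σ√T = 0.339462 − 0.342947 = -0.003485
e^{−rT} = 0.981521
e^{−qT} = 0.930462
N(−d₁) = 0.367131,  N(−d₂) = 0.501390
V = K·e^{−rT}·N(−d₂) − S·e^{−qT}·N(−d₁) = 109.419085 − 84.870785 = 24.548300 (the observed quote) — the price is monotone increasing in volatility, hence this σ is the only solution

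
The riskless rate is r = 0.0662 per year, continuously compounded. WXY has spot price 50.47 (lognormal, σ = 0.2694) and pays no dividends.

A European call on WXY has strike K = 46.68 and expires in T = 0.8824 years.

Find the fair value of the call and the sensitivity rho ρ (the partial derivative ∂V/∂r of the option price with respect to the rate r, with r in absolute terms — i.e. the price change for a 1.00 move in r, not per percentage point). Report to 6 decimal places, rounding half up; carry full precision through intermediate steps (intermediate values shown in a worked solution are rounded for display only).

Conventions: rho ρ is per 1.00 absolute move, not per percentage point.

σ√T = 0.2694·√0.8824 = 0.253064
d₁ = (ln(S/K) + (r+σ²/2)T) / (σ√T) = (ln(50.47/46.68) + (0.0662+0.2694²/2)·0.8824) / 0.253064 = (0.078063 + 0.090436) / 0.253064 = 0.665835
d₂ = d₁ − σ√T = 0.665835 − 0.253064 = 0.412771
e^{−rT} = 0.943259
N(d₁) = 0.747242,  N(d₂) = 0.660113
Call price V = S·N(d₁) − K·e^{−rT}·N(d₂) = 37.713290 − 29.065631 = 8.647659
ρ = K·T·e^{−rT}·N(d₂) = 25.647512

price = 8.647659
ρ = 25.647512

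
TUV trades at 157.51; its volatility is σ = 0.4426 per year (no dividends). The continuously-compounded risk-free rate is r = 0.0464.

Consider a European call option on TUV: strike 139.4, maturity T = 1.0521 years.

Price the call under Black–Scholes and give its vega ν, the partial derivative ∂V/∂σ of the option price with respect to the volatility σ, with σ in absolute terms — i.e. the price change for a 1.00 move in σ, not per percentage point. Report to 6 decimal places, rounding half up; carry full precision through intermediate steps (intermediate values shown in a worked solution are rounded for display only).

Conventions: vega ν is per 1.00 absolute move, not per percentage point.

σ√T = 0.4426·√1.0521 = 0.453983
d₁ = (ln(S/K) + (r+σ²/2)T) / (σ√T) = (ln(157.51/139.4) + (0.0464+0.4426²/2)·1.0521) / 0.453983 = (0.122141 + 0.151868) / 0.453983 = 0.603567
d₂ = d₁ − σ√T = 0.603567 − 0.453983 = 0.149584
e^{−rT} = 0.952355
N(d₁) = 0.726934,  N(d₂) = 0.559453
Call price V = S·N(d₁) − K·e^{−rT}·N(d₂) = 114.499405 − 74.272075 = 40.227330
φ(d₁) = (1/√(2π))·e^{−d₁²/2} = 0.332510
ν = S·φ(d₁)·√T = 53.720678

price = 40.227330
ν = 53.720678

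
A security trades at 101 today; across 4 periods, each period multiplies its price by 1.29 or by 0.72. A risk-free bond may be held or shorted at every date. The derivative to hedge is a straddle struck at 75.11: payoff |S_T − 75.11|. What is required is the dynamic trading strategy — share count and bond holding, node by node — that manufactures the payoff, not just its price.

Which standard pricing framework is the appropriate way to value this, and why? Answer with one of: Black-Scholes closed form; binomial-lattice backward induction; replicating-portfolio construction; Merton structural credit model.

framework: replicating-portfolio construction

Key observation: the mandate to exhibit the hedge at every date and state singles out the replicating-portfolio construction on the 4-period tree with factors 1.29 and 0.72 from 101.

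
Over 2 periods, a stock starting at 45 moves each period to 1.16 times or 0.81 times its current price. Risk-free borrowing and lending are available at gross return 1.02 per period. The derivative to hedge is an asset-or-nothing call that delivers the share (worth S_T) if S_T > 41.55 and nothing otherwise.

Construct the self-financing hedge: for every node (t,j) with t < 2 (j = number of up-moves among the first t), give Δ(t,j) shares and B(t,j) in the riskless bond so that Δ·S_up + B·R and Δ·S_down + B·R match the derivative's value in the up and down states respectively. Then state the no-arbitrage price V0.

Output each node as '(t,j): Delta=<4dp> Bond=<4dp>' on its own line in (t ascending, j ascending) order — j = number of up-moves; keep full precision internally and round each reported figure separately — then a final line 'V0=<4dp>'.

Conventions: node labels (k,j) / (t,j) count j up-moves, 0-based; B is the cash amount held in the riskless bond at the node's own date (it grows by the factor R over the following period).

(0,0): Delta=1.7351 Bond=-37.6212
(1,0): Delta=3.3143 Bond=-95.9339
(1,1): Delta=1.0000 Bond=0.0000
V0=40.4595

Since d<R<u, set p* = (R−d)/(u−d) = 0.6000; price each node as the discounted p*-expectation of its children.
Expiry values: V(2,0)=0.0000, V(2,1)=42.2820, V(2,2)=60.5520
  t=1,j=0: stock 36.4500 → up 42.2820 (V=42.2820), down 29.5245 (V=0.0000). Price 24.8718; hedge Δ=3.3143, bond B=-95.9339.
  t=1,j=1: stock 52.2000 → up 60.5520 (V=60.5520), down 42.2820 (V=42.2820). Price 52.2000; hedge Δ=1.0000, bond B=0.0000.
  t=0,j=0: stock 45.0000 → up 52.2000 (V=52.2000), down 36.4500 (V=24.8718). Price 40.4595; hedge Δ=1.7351, bond B=-37.6212.
Sanity check at the root: Δ(0,0)·S0 + B(0,0) reproduces V0 = 40.4595.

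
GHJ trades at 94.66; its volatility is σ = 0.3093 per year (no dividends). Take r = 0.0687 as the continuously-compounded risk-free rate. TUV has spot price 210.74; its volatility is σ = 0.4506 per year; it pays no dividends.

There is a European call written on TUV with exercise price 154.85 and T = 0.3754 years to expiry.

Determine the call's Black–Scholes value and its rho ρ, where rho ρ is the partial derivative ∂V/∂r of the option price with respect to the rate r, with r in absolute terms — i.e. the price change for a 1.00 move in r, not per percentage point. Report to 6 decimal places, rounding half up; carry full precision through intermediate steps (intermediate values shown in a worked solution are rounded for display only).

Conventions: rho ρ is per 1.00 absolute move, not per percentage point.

price = 62.523179
ρ = 48.609017

σ√T = 0.4506·√0.3754 = 0.276082
d₁ = (ln(S/K) + (r+σ²/2)T) / (σ√T) = (ln(210.74/154.85) + (0.0687+0.4506²/2)·0.3754) / 0.276082 = (0.308168 + 0.063901) / 0.276082 = 1.347675
d₂ = d₁ − σ√T = 1.347675 − 0.276082 = 1.071592
e^{−rT} = 0.974540
N(d₁) = 0.911118,  N(d₂) = 0.858048
Call price V = S·N(d₁) − K·e^{−rT}·N(d₂) = 192.009106 − 129.485927 = 62.523179
ρ = K·T·e^{−rT}·N(d₂) = 48.609017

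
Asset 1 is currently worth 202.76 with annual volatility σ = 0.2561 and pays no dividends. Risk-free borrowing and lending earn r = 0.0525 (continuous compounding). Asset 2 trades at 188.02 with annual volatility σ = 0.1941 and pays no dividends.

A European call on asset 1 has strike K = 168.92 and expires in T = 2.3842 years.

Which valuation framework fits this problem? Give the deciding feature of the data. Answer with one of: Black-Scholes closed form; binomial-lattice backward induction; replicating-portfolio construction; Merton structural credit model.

framework: Black-Scholes closed form

Key observation: the instrument is a plain European call (strike 168.92) on a lognormal asset; the exact continuous-time formula applies directly.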